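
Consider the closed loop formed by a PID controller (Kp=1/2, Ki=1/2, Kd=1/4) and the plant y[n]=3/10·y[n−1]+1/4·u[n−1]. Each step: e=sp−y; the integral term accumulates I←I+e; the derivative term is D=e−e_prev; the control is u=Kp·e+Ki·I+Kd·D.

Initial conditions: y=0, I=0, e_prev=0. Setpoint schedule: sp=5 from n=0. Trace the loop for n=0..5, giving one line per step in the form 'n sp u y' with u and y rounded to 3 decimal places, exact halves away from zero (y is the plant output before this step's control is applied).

(exact arithmetic carried between steps; '≈' marks a value shown rounded to 6 d.p. or computed from one; I and e_prev carry over from the previous line; the table rounds u and y to 3 d.p., halves away from zero)
n=0: y=0, sp=5, e=sp−y=5; I=5, D=e−e_prev=5; u=1/2·5+1/2·5+1/4·5=6.25; next y=3/10·0+1/4·6.25=1.5625
n=1: y=1.5625, sp=5, e=sp−y=3.4375; I=8.4375, D=e−e_prev=-1.5625; u=1/2·3.4375+1/2·8.4375+1/4·(-1.5625)=5.546875; next y=3/10·1.5625+1/4·5.546875≈1.855469
n=2: y≈1.855469, sp=5, e=sp−y≈3.144531; I≈11.582031, D=e−e_prev≈-0.292969; u=1/2·3.144531+1/2·11.582031+1/4·(-0.292969)≈7.290039; next y=3/10·1.855469+1/4·7.290039≈2.379150
n=3: y≈2.379150, sp=5, e=sp−y≈2.620850; I≈14.202881, D=e−e_prev≈-0.523682; u=1/2·2.620850+1/2·14.202881+1/4·(-0.523682)≈8.280945; next y=3/10·2.379150+1/4·8.280945≈2.783981
n=4: y≈2.783981, sp=5, e=sp−y≈2.216019; I≈16.418900, D=e−e_prev≈-0.404831; u=1/2·2.216019+1/2·16.418900+1/4·(-0.404831)≈9.216251; next y=3/10·2.783981+1/4·9.216251≈3.139257
n=5: y≈3.139257, sp=5, e=sp−y≈1.860743; I≈18.279642, D=e−e_prev≈-0.355276; u=1/2·1.860743+1/2·18.279642+1/4·(-0.355276)≈9.981374; next y=3/10·3.139257+1/4·9.981374≈3.437121

0 5 6.250 0.000
1 5 5.547 1.563
2 5 7.290 1.855
3 5 8.281 2.379
4 5 9.216 2.784
5 5 9.981 3.139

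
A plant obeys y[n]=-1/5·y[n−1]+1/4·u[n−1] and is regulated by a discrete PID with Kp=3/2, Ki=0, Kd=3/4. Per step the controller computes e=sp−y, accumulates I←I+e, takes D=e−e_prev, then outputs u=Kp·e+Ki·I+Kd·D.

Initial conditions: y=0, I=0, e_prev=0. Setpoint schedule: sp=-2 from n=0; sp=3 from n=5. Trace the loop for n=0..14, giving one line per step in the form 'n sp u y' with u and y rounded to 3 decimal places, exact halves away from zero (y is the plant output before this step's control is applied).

(exact arithmetic carried between steps; '≈' marks a value shown rounded to 6 d.p. or computed from one; I and e_prev carry over from the previous line; the table rounds u and y to 3 d.p., halves away from zero)
n=0: y=0, sp=-2, e=sp−y=-2; I=-2, D=e−e_prev=-2; u=3/2·(-2)+0·(-2)+3/4·(-2)=-4.5; next y=-1/5·0+1/4·(-4.5)=-1.125
n=1: y=-1.125, sp=-2, e=sp−y=-0.875; I=-2.875, D=e−e_prev=1.125; u=3/2·(-0.875)+0·(-2.875)+3/4·1.125=-0.46875; next y=-1/5·(-1.125)+1/4·(-0.46875)≈0.107813
n=2: y≈0.107813, sp=-2, e=sp−y≈-2.107813; I≈-4.982813, D=e−e_prev≈-1.232813; u=3/2·(-2.107813)+0·(-4.982813)+3/4·(-1.232813)≈-4.086328; next y=-1/5·0.107813+1/4·(-4.086328)≈-1.043145
n=3: y≈-1.043145, sp=-2, e=sp−y≈-0.956855; I≈-5.939668, D=e−e_prev≈1.150957; u=3/2·(-0.956855)+0·(-5.939668)+3/4·1.150957≈-0.572065; next y=-1/5·(-1.043145)+1/4·(-0.572065)≈0.065613
n=4: y≈0.065613, sp=-2, e=sp−y≈-2.065613; I≈-8.005281, D=e−e_prev≈-1.108757; u=3/2·(-2.065613)+0·(-8.005281)+3/4·(-1.108757)≈-3.929987; next y=-1/5·0.065613+1/4·(-3.929987)≈-0.995619
n=5: y≈-0.995619, sp=3, e=sp−y≈3.995619; I≈-4.009661, D=e−e_prev≈6.061232; u=3/2·3.995619+0·(-4.009661)+3/4·6.061232≈10.539353; next y=-1/5·(-0.995619)+1/4·10.539353≈2.833962
n=6: y≈2.833962, sp=3, e=sp−y≈0.166038; I≈-3.843623, D=e−e_prev≈-3.829581; u=3/2·0.166038+0·(-3.843623)+3/4·(-3.829581)≈-2.623129; next y=-1/5·2.833962+1/4·(-2.623129)≈-1.222575
n=7: y≈-1.222575, sp=3, e=sp−y≈4.222575; I≈0.378951, D=e−e_prev≈4.056537; u=3/2·4.222575+0·0.378951+3/4·4.056537≈9.376264; next y=-1/5·(-1.222575)+1/4·9.376264≈2.588581
n=8: y≈2.588581, sp=3, e=sp−y≈0.411419; I≈0.790370, D=e−e_prev≈-3.811156; u=3/2·0.411419+0·0.790370+3/4·(-3.811156)≈-2.241238; next y=-1/5·2.588581+1/4·(-2.241238)≈-1.078026
n=9: y≈-1.078026, sp=3, e=sp−y≈4.078026; I≈4.868396, D=e−e_prev≈3.666607; u=3/2·4.078026+0·4.868396+3/4·3.666607≈8.866994; next y=-1/5·(-1.078026)+1/4·8.866994≈2.432354
n=10: y≈2.432354, sp=3, e=sp−y≈0.567646; I≈5.436042, D=e−e_prev≈-3.510379; u=3/2·0.567646+0·5.436042+3/4·(-3.510379)≈-1.781315; next y=-1/5·2.432354+1/4·(-1.781315)≈-0.931799
n=11: y≈-0.931799, sp=3, e=sp−y≈3.931799; I≈9.367842, D=e−e_prev≈3.364153; u=3/2·3.931799+0·9.367842+3/4·3.364153≈8.420814; next y=-1/5·(-0.931799)+1/4·8.420814≈2.291563
n=12: y≈2.291563, sp=3, e=sp−y≈0.708437; I≈10.076279, D=e−e_prev≈-3.223363; u=3/2·0.708437+0·10.076279+3/4·(-3.223363)≈-1.354867; next y=-1/5·2.291563+1/4·(-1.354867)≈-0.797029
n=13: y≈-0.797029, sp=3, e=sp−y≈3.797029; I≈13.873308, D=e−e_prev≈3.088593; u=3/2·3.797029+0·13.873308+3/4·3.088593≈8.011989; next y=-1/5·(-0.797029)+1/4·8.011989≈2.162403
n=14: y≈2.162403, sp=3, e=sp−y≈0.837597; I≈14.710905, D=e−e_prev≈-2.959433; u=3/2·0.837597+0·14.710905+3/4·(-2.959433)≈-0.963179; next y=-1/5·2.162403+1/4·(-0.963179)≈-0.673275

0 -2 -4.500 0.000
1 -2 -0.469 -1.125
2 -2 -4.086 0.108
3 -2 -0.572 -1.043
4 -2 -3.930 0.066
5 3 10.539 -0.996
6 3 -2.623 2.834
7 3 9.376 -1.223
8 3 -2.241 2.589
9 3 8.867 -1.078
10 3 -1.781 2.432
11 3 8.421 -0.932
12 3 -1.355 2.292
13 3 8.012 -0.797
14 3 -0.963 2.162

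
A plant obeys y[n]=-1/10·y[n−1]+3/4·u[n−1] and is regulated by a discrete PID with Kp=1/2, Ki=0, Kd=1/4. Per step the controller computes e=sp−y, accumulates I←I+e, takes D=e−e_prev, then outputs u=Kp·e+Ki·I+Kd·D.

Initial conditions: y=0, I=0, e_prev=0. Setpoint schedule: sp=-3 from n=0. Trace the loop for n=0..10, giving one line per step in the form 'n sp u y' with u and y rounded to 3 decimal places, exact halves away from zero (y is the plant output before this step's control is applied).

(exact arithmetic carried between steps; '≈' marks a value shown rounded to 6 d.p. or computed from one; I and e_prev carry over from the previous line; the table rounds u and y to 3 d.p., halves away from zero)
n=0: y=0, sp=-3, e=sp−y=-3; I=-3, D=e−e_prev=-3; u=1/2·(-3)+0·(-3)+1/4·(-3)=-2.25; next y=-1/10·0+3/4·(-2.25)=-1.6875
n=1: y=-1.6875, sp=-3, e=sp−y=-1.3125; I=-4.3125, D=e−e_prev=1.6875; u=1/2·(-1.3125)+0·(-4.3125)+1/4·1.6875=-0.234375; next y=-1/10·(-1.6875)+3/4·(-0.234375)≈-0.007031
n=2: y≈-0.007031, sp=-3, e=sp−y≈-2.992969; I≈-7.305469, D=e−e_prev≈-1.680469; u=1/2·(-2.992969)+0·(-7.305469)+1/4·(-1.680469)≈-1.916602; next y=-1/10·(-0.007031)+3/4·(-1.916602)≈-1.436748
n=3: y≈-1.436748, sp=-3, e=sp−y≈-1.563252; I≈-8.868721, D=e−e_prev≈1.429717; u=1/2·(-1.563252)+0·(-8.868721)+1/4·1.429717≈-0.424197; next y=-1/10·(-1.436748)+3/4·(-0.424197)≈-0.174473
n=4: y≈-0.174473, sp=-3, e=sp−y≈-2.825527; I≈-11.694248, D=e−e_prev≈-1.262275; u=1/2·(-2.825527)+0·(-11.694248)+1/4·(-1.262275)≈-1.728332; next y=-1/10·(-0.174473)+3/4·(-1.728332)≈-1.278802
n=5: y≈-1.278802, sp=-3, e=sp−y≈-1.721198; I≈-13.415446, D=e−e_prev≈1.104329; u=1/2·(-1.721198)+0·(-13.415446)+1/4·1.104329≈-0.584517; next y=-1/10·(-1.278802)+3/4·(-0.584517)≈-0.310507
n=6: y≈-0.310507, sp=-3, e=sp−y≈-2.689493; I≈-16.104939, D=e−e_prev≈-0.968295; u=1/2·(-2.689493)+0·(-16.104939)+1/4·(-0.968295)≈-1.586820; next y=-1/10·(-0.310507)+3/4·(-1.586820)≈-1.159064
n=7: y≈-1.159064, sp=-3, e=sp−y≈-1.840936; I≈-17.945874, D=e−e_prev≈0.848557; u=1/2·(-1.840936)+0·(-17.945874)+1/4·0.848557≈-0.708329; next y=-1/10·(-1.159064)+3/4·(-0.708329)≈-0.415340
n=8: y≈-0.415340, sp=-3, e=sp−y≈-2.584660; I≈-20.530534, D=e−e_prev≈-0.743724; u=1/2·(-2.584660)+0·(-20.530534)+1/4·(-0.743724)≈-1.478261; next y=-1/10·(-0.415340)+3/4·(-1.478261)≈-1.067162
n=9: y≈-1.067162, sp=-3, e=sp−y≈-1.932838; I≈-22.463372, D=e−e_prev≈0.651822; u=1/2·(-1.932838)+0·(-22.463372)+1/4·0.651822≈-0.803464; next y=-1/10·(-1.067162)+3/4·(-0.803464)≈-0.495882
n=10: y≈-0.495882, sp=-3, e=sp−y≈-2.504118; I≈-24.967491, D=e−e_prev≈-0.571280; u=1/2·(-2.504118)+0·(-24.967491)+1/4·(-0.571280)≈-1.394879; next y=-1/10·(-0.495882)+3/4·(-1.394879)≈-0.996571

0 -3 -2.250 0.000
1 -3 -0.234 -1.688
2 -3 -1.917 -0.007
3 -3 -0.424 -1.437
4 -3 -1.728 -0.174
5 -3 -0.585 -1.279
6 -3 -1.587 -0.311
7 -3 -0.708 -1.159
8 -3 -1.478 -0.415
9 -3 -0.803 -1.067
10 -3 -1.395 -0.496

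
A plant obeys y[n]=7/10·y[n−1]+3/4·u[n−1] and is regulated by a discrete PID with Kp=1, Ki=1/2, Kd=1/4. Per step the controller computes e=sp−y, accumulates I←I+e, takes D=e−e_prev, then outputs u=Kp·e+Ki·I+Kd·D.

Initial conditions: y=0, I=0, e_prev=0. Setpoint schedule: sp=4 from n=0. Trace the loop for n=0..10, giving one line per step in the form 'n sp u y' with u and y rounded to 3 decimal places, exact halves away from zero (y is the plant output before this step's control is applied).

0 4 7.000 0.000
1 4 -1.188 5.250
2 4 3.815 2.784
3 4 0.261 4.810
4 4 2.545 3.563
5 4 0.982 4.403
6 4 2.013 3.818
7 4 1.320 4.183
8 4 1.783 3.918
9 4 1.475 4.080
10 4 1.682 3.962

(exact arithmetic carried between steps; '≈' marks a value shown rounded to 6 d.p. or computed from one; I and e_prev carry over from the previous line; the table rounds u and y to 3 d.p., halves away from zero)
n=0: y=0, sp=4, e=sp−y=4; I=4, D=e−e_prev=4; u=1·4+1/2·4+1/4·4=7; next y=7/10·0+3/4·7=5.25
n=1: y=5.25, sp=4, e=sp−y=-1.25; I=2.75, D=e−e_prev=-5.25; u=1·(-1.25)+1/2·2.75+1/4·(-5.25)=-1.1875; next y=7/10·5.25+3/4·(-1.1875)=2.784375
n=2: y=2.784375, sp=4, e=sp−y=1.215625; I=3.965625, D=e−e_prev=2.465625; u=1·1.215625+1/2·3.965625+1/4·2.465625≈3.814844; next y=7/10·2.784375+3/4·3.814844≈4.810195
n=3: y≈4.810195, sp=4, e=sp−y≈-0.810195; I≈3.155430, D=e−e_prev≈-2.025820; u=1·(-0.810195)+1/2·3.155430+1/4·(-2.025820)≈0.261064; next y=7/10·4.810195+3/4·0.261064≈3.562935
n=4: y≈3.562935, sp=4, e=sp−y≈0.437065; I≈3.592495, D=e−e_prev≈1.247260; u=1·0.437065+1/2·3.592495+1/4·1.247260≈2.545127; next y=7/10·3.562935+3/4·2.545127≈4.402900
n=5: y≈4.402900, sp=4, e=sp−y≈-0.402900; I≈3.189595, D=e−e_prev≈-0.839965; u=1·(-0.402900)+1/2·3.189595+1/4·(-0.839965)≈0.981906; next y=7/10·4.402900+3/4·0.981906≈3.818460
n=6: y≈3.818460, sp=4, e=sp−y≈0.181540; I≈3.371135, D=e−e_prev≈0.584440; u=1·0.181540+1/2·3.371135+1/4·0.584440≈2.013218; next y=7/10·3.818460+3/4·2.013218≈4.182835
n=7: y≈4.182835, sp=4, e=sp−y≈-0.182835; I≈3.188300, D=e−e_prev≈-0.364376; u=1·(-0.182835)+1/2·3.188300+1/4·(-0.364376)≈1.320221; next y=7/10·4.182835+3/4·1.320221≈3.918150
n=8: y≈3.918150, sp=4, e=sp−y≈0.081850; I≈3.270150, D=e−e_prev≈0.264685; u=1·0.081850+1/2·3.270150+1/4·0.264685≈1.783096; next y=7/10·3.918150+3/4·1.783096≈4.080027
n=9: y≈4.080027, sp=4, e=sp−y≈-0.080027; I≈3.190123, D=e−e_prev≈-0.161877; u=1·(-0.080027)+1/2·3.190123+1/4·(-0.161877)≈1.474565; next y=7/10·4.080027+3/4·1.474565≈3.961943
n=10: y≈3.961943, sp=4, e=sp−y≈0.038057; I≈3.228180, D=e−e_prev≈0.118084; u=1·0.038057+1/2·3.228180+1/4·0.118084≈1.681668; next y=7/10·3.961943+3/4·1.681668≈4.034611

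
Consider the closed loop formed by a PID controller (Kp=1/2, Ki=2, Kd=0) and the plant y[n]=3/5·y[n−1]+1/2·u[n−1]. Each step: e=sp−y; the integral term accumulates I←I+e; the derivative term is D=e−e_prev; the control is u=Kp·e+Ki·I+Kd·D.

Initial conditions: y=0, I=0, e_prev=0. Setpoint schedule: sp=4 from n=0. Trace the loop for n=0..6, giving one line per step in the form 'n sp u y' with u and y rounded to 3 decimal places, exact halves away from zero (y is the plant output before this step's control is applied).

(exact arithmetic carried between steps; '≈' marks a value shown rounded to 6 d.p. or computed from one; I and e_prev carry over from the previous line; the table rounds u and y to 3 d.p., halves away from zero)
n=0: y=0, sp=4, e=sp−y=4; I=4, D=e−e_prev=4; u=1/2·4+2·4+0·4=10; next y=3/5·0+1/2·10=5
n=1: y=5, sp=4, e=sp−y=-1; I=3, D=e−e_prev=-5; u=1/2·(-1)+2·3+0·(-5)=5.5; next y=3/5·5+1/2·5.5=5.75
n=2: y=5.75, sp=4, e=sp−y=-1.75; I=1.25, D=e−e_prev=-0.75; u=1/2·(-1.75)+2·1.25+0·(-0.75)=1.625; next y=3/5·5.75+1/2·1.625=4.2625
n=3: y=4.2625, sp=4, e=sp−y=-0.2625; I=0.9875, D=e−e_prev=1.4875; u=1/2·(-0.2625)+2·0.9875+0·1.4875=1.84375; next y=3/5·4.2625+1/2·1.84375=3.479375
n=4: y=3.479375, sp=4, e=sp−y=0.520625; I=1.508125, D=e−e_prev=0.783125; u=1/2·0.520625+2·1.508125+0·0.783125≈3.276563; next y=3/5·3.479375+1/2·3.276563≈3.725906
n=5: y≈3.725906, sp=4, e=sp−y≈0.274094; I≈1.782219, D=e−e_prev≈-0.246531; u=1/2·0.274094+2·1.782219+0·(-0.246531)≈3.701484; next y=3/5·3.725906+1/2·3.701484≈4.086286
n=6: y≈4.086286, sp=4, e=sp−y≈-0.086286; I≈1.695933, D=e−e_prev≈-0.360380; u=1/2·(-0.086286)+2·1.695933+0·(-0.360380)≈3.348723; next y=3/5·4.086286+1/2·3.348723≈4.126133

0 4 10.000 0.000
1 4 5.500 5.000
2 4 1.625 5.750
3 4 1.844 4.263
4 4 3.277 3.479
5 4 3.701 3.726
6 4 3.349 4.086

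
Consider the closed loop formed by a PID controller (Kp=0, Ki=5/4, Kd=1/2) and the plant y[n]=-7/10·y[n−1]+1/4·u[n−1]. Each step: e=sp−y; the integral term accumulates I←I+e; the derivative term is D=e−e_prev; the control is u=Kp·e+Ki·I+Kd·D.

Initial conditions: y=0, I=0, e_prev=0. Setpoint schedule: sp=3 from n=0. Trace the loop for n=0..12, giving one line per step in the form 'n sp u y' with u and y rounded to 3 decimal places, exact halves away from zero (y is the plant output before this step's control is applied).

(exact arithmetic carried between steps; '≈' marks a value shown rounded to 6 d.p. or computed from one; I and e_prev carry over from the previous line; the table rounds u and y to 3 d.p., halves away from zero)
n=0: y=0, sp=3, e=sp−y=3; I=3, D=e−e_prev=3; u=0·3+5/4·3+1/2·3=5.25; next y=-7/10·0+1/4·5.25=1.3125
n=1: y=1.3125, sp=3, e=sp−y=1.6875; I=4.6875, D=e−e_prev=-1.3125; u=0·1.6875+5/4·4.6875+1/2·(-1.3125)=5.203125; next y=-7/10·1.3125+1/4·5.203125≈0.382031
n=2: y≈0.382031, sp=3, e=sp−y≈2.617969; I≈7.305469, D=e−e_prev≈0.930469; u=0·2.617969+5/4·7.305469+1/2·0.930469≈9.597070; next y=-7/10·0.382031+1/4·9.597070≈2.131846
n=3: y≈2.131846, sp=3, e=sp−y≈0.868154; I≈8.173623, D=e−e_prev≈-1.749814; u=0·0.868154+5/4·8.173623+1/2·(-1.749814)≈9.342122; next y=-7/10·2.131846+1/4·9.342122≈0.843238
n=4: y≈0.843238, sp=3, e=sp−y≈2.156762; I≈10.330385, D=e−e_prev≈1.288607; u=0·2.156762+5/4·10.330385+1/2·1.288607≈13.557284; next y=-7/10·0.843238+1/4·13.557284≈2.799054
n=5: y≈2.799054, sp=3, e=sp−y≈0.200946; I≈10.531330, D=e−e_prev≈-1.955816; u=0·0.200946+5/4·10.531330+1/2·(-1.955816)≈12.186255; next y=-7/10·2.799054+1/4·12.186255≈1.087226
n=6: y≈1.087226, sp=3, e=sp−y≈1.912774; I≈12.444105, D=e−e_prev≈1.711828; u=0·1.912774+5/4·12.444105+1/2·1.711828≈16.411045; next y=-7/10·1.087226+1/4·16.411045≈3.341703
n=7: y≈3.341703, sp=3, e=sp−y≈-0.341703; I≈12.102401, D=e−e_prev≈-2.254477; u=0·(-0.341703)+5/4·12.102401+1/2·(-2.254477)≈14.000763; next y=-7/10·3.341703+1/4·14.000763≈1.160999
n=8: y≈1.160999, sp=3, e=sp−y≈1.839001; I≈13.941403, D=e−e_prev≈2.180705; u=0·1.839001+5/4·13.941403+1/2·2.180705≈18.517106; next y=-7/10·1.160999+1/4·18.517106≈3.816577
n=9: y≈3.816577, sp=3, e=sp−y≈-0.816577; I≈13.124825, D=e−e_prev≈-2.655579; u=0·(-0.816577)+5/4·13.124825+1/2·(-2.655579)≈15.078242; next y=-7/10·3.816577+1/4·15.078242≈1.097956
n=10: y≈1.097956, sp=3, e=sp−y≈1.902044; I≈15.026869, D=e−e_prev≈2.718621; u=0·1.902044+5/4·15.026869+1/2·2.718621≈20.142897; next y=-7/10·1.097956+1/4·20.142897≈4.267155
n=11: y≈4.267155, sp=3, e=sp−y≈-1.267155; I≈13.759714, D=e−e_prev≈-3.169198; u=0·(-1.267155)+5/4·13.759714+1/2·(-3.169198)≈15.615044; next y=-7/10·4.267155+1/4·15.615044≈0.916753
n=12: y≈0.916753, sp=3, e=sp−y≈2.083247; I≈15.842962, D=e−e_prev≈3.350402; u=0·2.083247+5/4·15.842962+1/2·3.350402≈21.478903; next y=-7/10·0.916753+1/4·21.478903≈4.727999

0 3 5.250 0.000
1 3 5.203 1.313
2 3 9.597 0.382
3 3 9.342 2.132
4 3 13.557 0.843
5 3 12.186 2.799
6 3 16.411 1.087
7 3 14.001 3.342
8 3 18.517 1.161
9 3 15.078 3.817
10 3 20.143 1.098
11 3 15.615 4.267
12 3 21.479 0.917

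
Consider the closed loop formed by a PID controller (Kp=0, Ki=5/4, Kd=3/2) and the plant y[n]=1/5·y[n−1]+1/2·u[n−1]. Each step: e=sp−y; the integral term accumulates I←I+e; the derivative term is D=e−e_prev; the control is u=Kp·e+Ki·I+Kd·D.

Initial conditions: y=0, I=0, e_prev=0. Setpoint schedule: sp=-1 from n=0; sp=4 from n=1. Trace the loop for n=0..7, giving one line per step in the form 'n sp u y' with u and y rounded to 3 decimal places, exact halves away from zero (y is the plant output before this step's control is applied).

0 -1 -2.750 0.000
1 4 15.031 -1.375
2 4 -11.505 7.241
3 4 29.117 -4.305
4 4 -27.326 13.697
5 4 55.263 -10.924
6 4 -63.032 25.447
7 4 107.367 -26.427

(exact arithmetic carried between steps; '≈' marks a value shown rounded to 6 d.p. or computed from one; I and e_prev carry over from the previous line; the table rounds u and y to 3 d.p., halves away from zero)
n=0: y=0, sp=-1, e=sp−y=-1; I=-1, D=e−e_prev=-1; u=0·(-1)+5/4·(-1)+3/2·(-1)=-2.75; next y=1/5·0+1/2·(-2.75)=-1.375
n=1: y=-1.375, sp=4, e=sp−y=5.375; I=4.375, D=e−e_prev=6.375; u=0·5.375+5/4·4.375+3/2·6.375=15.03125; next y=1/5·(-1.375)+1/2·15.03125=7.240625
n=2: y=7.240625, sp=4, e=sp−y=-3.240625; I=1.134375, D=e−e_prev=-8.615625; u=0·(-3.240625)+5/4·1.134375+3/2·(-8.615625)≈-11.505469; next y=1/5·7.240625+1/2·(-11.505469)≈-4.304609
n=3: y≈-4.304609, sp=4, e=sp−y≈8.304609; I≈9.438984, D=e−e_prev≈11.545234; u=0·8.304609+5/4·9.438984+3/2·11.545234≈29.116582; next y=1/5·(-4.304609)+1/2·29.116582≈13.697369
n=4: y≈13.697369, sp=4, e=sp−y≈-9.697369; I≈-0.258385, D=e−e_prev≈-18.001979; u=0·(-9.697369)+5/4·(-0.258385)+3/2·(-18.001979)≈-27.325949; next y=1/5·13.697369+1/2·(-27.325949)≈-10.923501
n=5: y≈-10.923501, sp=4, e=sp−y≈14.923501; I≈14.665116, D=e−e_prev≈24.620870; u=0·14.923501+5/4·14.665116+3/2·24.620870≈55.262699; next y=1/5·(-10.923501)+1/2·55.262699≈25.446650
n=6: y≈25.446650, sp=4, e=sp−y≈-21.446650; I≈-6.781534, D=e−e_prev≈-36.370150; u=0·(-21.446650)+5/4·(-6.781534)+3/2·(-36.370150)≈-63.032142; next y=1/5·25.446650+1/2·(-63.032142)≈-26.426741
n=7: y≈-26.426741, sp=4, e=sp−y≈30.426741; I≈23.645207, D=e−e_prev≈51.873391; u=0·30.426741+5/4·23.645207+3/2·51.873391≈107.366595; next y=1/5·(-26.426741)+1/2·107.366595≈48.397949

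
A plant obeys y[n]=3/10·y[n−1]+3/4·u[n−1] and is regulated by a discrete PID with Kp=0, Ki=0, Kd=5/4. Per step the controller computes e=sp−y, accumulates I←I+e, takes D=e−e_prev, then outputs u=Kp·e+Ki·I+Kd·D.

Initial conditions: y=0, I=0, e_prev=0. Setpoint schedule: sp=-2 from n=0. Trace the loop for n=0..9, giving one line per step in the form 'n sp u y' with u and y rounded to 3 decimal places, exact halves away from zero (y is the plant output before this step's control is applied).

0 -2 -2.500 0.000
1 -2 2.344 -1.875
2 -2 -3.838 1.195
3 -2 4.644 -2.520
4 -2 -6.559 2.727
5 -2 8.535 -4.101
6 -2 -11.590 5.171
7 -2 15.390 -7.141
8 -2 -20.676 9.400
9 -2 27.609 -12.687

(exact arithmetic carried between steps; '≈' marks a value shown rounded to 6 d.p. or computed from one; I and e_prev carry over from the previous line; the table rounds u and y to 3 d.p., halves away from zero)
n=0: y=0, sp=-2, e=sp−y=-2; I=-2, D=e−e_prev=-2; u=0·(-2)+0·(-2)+5/4·(-2)=-2.5; next y=3/10·0+3/4·(-2.5)=-1.875
n=1: y=-1.875, sp=-2, e=sp−y=-0.125; I=-2.125, D=e−e_prev=1.875; u=0·(-0.125)+0·(-2.125)+5/4·1.875=2.34375; next y=3/10·(-1.875)+3/4·2.34375≈1.195313
n=2: y≈1.195313, sp=-2, e=sp−y≈-3.195313; I≈-5.320313, D=e−e_prev≈-3.070313; u=0·(-3.195313)+0·(-5.320313)+5/4·(-3.070313)≈-3.837891; next y=3/10·1.195313+3/4·(-3.837891)≈-2.519824
n=3: y≈-2.519824, sp=-2, e=sp−y≈0.519824; I≈-4.800488, D=e−e_prev≈3.715137; u=0·0.519824+0·(-4.800488)+5/4·3.715137≈4.643921; next y=3/10·(-2.519824)+3/4·4.643921≈2.726993
n=4: y≈2.726993, sp=-2, e=sp−y≈-4.726993; I≈-9.527482, D=e−e_prev≈-5.246818; u=0·(-4.726993)+0·(-9.527482)+5/4·(-5.246818)≈-6.558522; next y=3/10·2.726993+3/4·(-6.558522)≈-4.100794
n=5: y≈-4.100794, sp=-2, e=sp−y≈2.100794; I≈-7.426688, D=e−e_prev≈6.827787; u=0·2.100794+0·(-7.426688)+5/4·6.827787≈8.534734; next y=3/10·(-4.100794)+3/4·8.534734≈5.170812
n=6: y≈5.170812, sp=-2, e=sp−y≈-7.170812; I≈-14.597500, D=e−e_prev≈-9.271606; u=0·(-7.170812)+0·(-14.597500)+5/4·(-9.271606)≈-11.589507; next y=3/10·5.170812+3/4·(-11.589507)≈-7.140887
n=7: y≈-7.140887, sp=-2, e=sp−y≈5.140887; I≈-9.456614, D=e−e_prev≈12.311699; u=0·5.140887+0·(-9.456614)+5/4·12.311699≈15.389624; next y=3/10·(-7.140887)+3/4·15.389624≈9.399952
n=8: y≈9.399952, sp=-2, e=sp−y≈-11.399952; I≈-20.856565, D=e−e_prev≈-16.540838; u=0·(-11.399952)+0·(-20.856565)+5/4·(-16.540838)≈-20.676048; next y=3/10·9.399952+3/4·(-20.676048)≈-12.687050
n=9: y≈-12.687050, sp=-2, e=sp−y≈10.687050; I≈-10.169515, D=e−e_prev≈22.087002; u=0·10.687050+0·(-10.169515)+5/4·22.087002≈27.608753; next y=3/10·(-12.687050)+3/4·27.608753≈16.900449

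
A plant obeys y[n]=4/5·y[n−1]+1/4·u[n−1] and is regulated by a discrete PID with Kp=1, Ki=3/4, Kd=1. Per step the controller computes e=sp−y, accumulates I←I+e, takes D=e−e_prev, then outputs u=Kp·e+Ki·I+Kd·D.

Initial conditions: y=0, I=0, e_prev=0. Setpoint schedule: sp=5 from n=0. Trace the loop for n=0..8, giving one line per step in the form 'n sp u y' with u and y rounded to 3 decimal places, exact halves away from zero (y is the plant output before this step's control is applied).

0 5 13.750 0.000
1 5 3.047 3.438
2 5 7.452 3.512
3 5 5.451 4.672
4 5 5.680 5.101
5 5 4.933 5.500
6 5 4.591 5.634
7 5 4.191 5.655
8 5 3.950 5.572

(exact arithmetic carried between steps; '≈' marks a value shown rounded to 6 d.p. or computed from one; I and e_prev carry over from the previous line; the table rounds u and y to 3 d.p., halves away from zero)
n=0: y=0, sp=5, e=sp−y=5; I=5, D=e−e_prev=5; u=1·5+3/4·5+1·5=13.75; next y=4/5·0+1/4·13.75=3.4375
n=1: y=3.4375, sp=5, e=sp−y=1.5625; I=6.5625, D=e−e_prev=-3.4375; u=1·1.5625+3/4·6.5625+1·(-3.4375)=3.046875; next y=4/5·3.4375+1/4·3.046875≈3.511719
n=2: y≈3.511719, sp=5, e=sp−y≈1.488281; I≈8.050781, D=e−e_prev≈-0.074219; u=1·1.488281+3/4·8.050781+1·(-0.074219)≈7.452148; next y=4/5·3.511719+1/4·7.452148≈4.672412
n=3: y≈4.672412, sp=5, e=sp−y≈0.327588; I≈8.378369, D=e−e_prev≈-1.160693; u=1·0.327588+3/4·8.378369+1·(-1.160693)≈5.450671; next y=4/5·4.672412+1/4·5.450671≈5.100598
n=4: y≈5.100598, sp=5, e=sp−y≈-0.100598; I≈8.277772, D=e−e_prev≈-0.428185; u=1·(-0.100598)+3/4·8.277772+1·(-0.428185)≈5.679546; next y=4/5·5.100598+1/4·5.679546≈5.500364
n=5: y≈5.500364, sp=5, e=sp−y≈-0.500364; I≈7.777407, D=e−e_prev≈-0.399767; u=1·(-0.500364)+3/4·7.777407+1·(-0.399767)≈4.932924; next y=4/5·5.500364+1/4·4.932924≈5.633523
n=6: y≈5.633523, sp=5, e=sp−y≈-0.633523; I≈7.143885, D=e−e_prev≈-0.133158; u=1·(-0.633523)+3/4·7.143885+1·(-0.133158)≈4.591233; next y=4/5·5.633523+1/4·4.591233≈5.654626
n=7: y≈5.654626, sp=5, e=sp−y≈-0.654626; I≈6.489258, D=e−e_prev≈-0.021104; u=1·(-0.654626)+3/4·6.489258+1·(-0.021104)≈4.191214; next y=4/5·5.654626+1/4·4.191214≈5.571504
n=8: y≈5.571504, sp=5, e=sp−y≈-0.571504; I≈5.917754, D=e−e_prev≈0.083122; u=1·(-0.571504)+3/4·5.917754+1·0.083122≈3.949933; next y=4/5·5.571504+1/4·3.949933≈5.444687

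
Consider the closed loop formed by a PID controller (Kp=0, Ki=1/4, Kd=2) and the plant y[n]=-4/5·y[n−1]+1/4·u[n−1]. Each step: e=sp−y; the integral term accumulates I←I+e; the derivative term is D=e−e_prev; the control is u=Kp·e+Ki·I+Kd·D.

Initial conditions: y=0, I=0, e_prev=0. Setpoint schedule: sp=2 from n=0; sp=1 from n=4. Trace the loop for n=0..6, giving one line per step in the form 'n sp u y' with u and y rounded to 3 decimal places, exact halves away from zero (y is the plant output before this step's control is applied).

(exact arithmetic carried between steps; '≈' marks a value shown rounded to 6 d.p. or computed from one; I and e_prev carry over from the previous line; the table rounds u and y to 3 d.p., halves away from zero)
n=0: y=0, sp=2, e=sp−y=2; I=2, D=e−e_prev=2; u=0·2+1/4·2+2·2=4.5; next y=-4/5·0+1/4·4.5=1.125
n=1: y=1.125, sp=2, e=sp−y=0.875; I=2.875, D=e−e_prev=-1.125; u=0·0.875+1/4·2.875+2·(-1.125)=-1.53125; next y=-4/5·1.125+1/4·(-1.53125)≈-1.282813
n=2: y≈-1.282813, sp=2, e=sp−y≈3.282813; I≈6.157813, D=e−e_prev≈2.407813; u=0·3.282813+1/4·6.157813+2·2.407813≈6.355078; next y=-4/5·(-1.282813)+1/4·6.355078≈2.615020
n=3: y≈2.615020, sp=2, e=sp−y≈-0.615020; I≈5.542793, D=e−e_prev≈-3.897832; u=0·(-0.615020)+1/4·5.542793+2·(-3.897832)≈-6.409966; next y=-4/5·2.615020+1/4·(-6.409966)≈-3.694507
n=4: y≈-3.694507, sp=1, e=sp−y≈4.694507; I≈10.237300, D=e−e_prev≈5.309527; u=0·4.694507+1/4·10.237300+2·5.309527≈13.178378; next y=-4/5·(-3.694507)+1/4·13.178378≈6.250200
n=5: y≈6.250200, sp=1, e=sp−y≈-5.250200; I≈4.987100, D=e−e_prev≈-9.944707; u=0·(-5.250200)+1/4·4.987100+2·(-9.944707)≈-18.642640; next y=-4/5·6.250200+1/4·(-18.642640)≈-9.660820
n=6: y≈-9.660820, sp=1, e=sp−y≈10.660820; I≈15.647920, D=e−e_prev≈15.911020; u=0·10.660820+1/4·15.647920+2·15.911020≈35.734021; next y=-4/5·(-9.660820)+1/4·35.734021≈16.662161

0 2 4.500 0.000
1 2 -1.531 1.125
2 2 6.355 -1.283
3 2 -6.410 2.615
4 1 13.178 -3.695
5 1 -18.643 6.250
6 1 35.734 -9.661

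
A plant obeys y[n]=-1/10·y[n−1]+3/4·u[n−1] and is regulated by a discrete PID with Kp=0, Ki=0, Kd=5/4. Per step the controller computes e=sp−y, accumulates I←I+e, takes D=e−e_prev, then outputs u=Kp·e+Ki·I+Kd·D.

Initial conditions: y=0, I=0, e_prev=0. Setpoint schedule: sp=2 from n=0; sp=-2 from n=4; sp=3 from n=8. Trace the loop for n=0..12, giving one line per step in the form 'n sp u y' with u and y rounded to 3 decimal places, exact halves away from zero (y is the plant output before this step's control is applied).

(exact arithmetic carried between steps; '≈' marks a value shown rounded to 6 d.p. or computed from one; I and e_prev carry over from the previous line; the table rounds u and y to 3 d.p., halves away from zero)
n=0: y=0, sp=2, e=sp−y=2; I=2, D=e−e_prev=2; u=0·2+0·2+5/4·2=2.5; next y=-1/10·0+3/4·2.5=1.875
n=1: y=1.875, sp=2, e=sp−y=0.125; I=2.125, D=e−e_prev=-1.875; u=0·0.125+0·2.125+5/4·(-1.875)=-2.34375; next y=-1/10·1.875+3/4·(-2.34375)≈-1.945313
n=2: y≈-1.945313, sp=2, e=sp−y≈3.945313; I≈6.070313, D=e−e_prev≈3.820313; u=0·3.945313+0·6.070313+5/4·3.820313≈4.775391; next y=-1/10·(-1.945313)+3/4·4.775391≈3.776074
n=3: y≈3.776074, sp=2, e=sp−y≈-1.776074; I≈4.294238, D=e−e_prev≈-5.721387; u=0·(-1.776074)+0·4.294238+5/4·(-5.721387)≈-7.151733; next y=-1/10·3.776074+3/4·(-7.151733)≈-5.741407
n=4: y≈-5.741407, sp=-2, e=sp−y≈3.741407; I≈8.035646, D=e−e_prev≈5.517482; u=0·3.741407+0·8.035646+5/4·5.517482≈6.896852; next y=-1/10·(-5.741407)+3/4·6.896852≈5.746780
n=5: y≈5.746780, sp=-2, e=sp−y≈-7.746780; I≈0.288866, D=e−e_prev≈-11.488187; u=0·(-7.746780)+0·0.288866+5/4·(-11.488187)≈-14.360234; next y=-1/10·5.746780+3/4·(-14.360234)≈-11.344854
n=6: y≈-11.344854, sp=-2, e=sp−y≈9.344854; I≈9.633719, D=e−e_prev≈17.091633; u=0·9.344854+0·9.633719+5/4·17.091633≈21.364542; next y=-1/10·(-11.344854)+3/4·21.364542≈17.157892
n=7: y≈17.157892, sp=-2, e=sp−y≈-19.157892; I≈-9.524172, D=e−e_prev≈-28.502745; u=0·(-19.157892)+0·(-9.524172)+5/4·(-28.502745)≈-35.628432; next y=-1/10·17.157892+3/4·(-35.628432)≈-28.437113
n=8: y≈-28.437113, sp=3, e=sp−y≈31.437113; I≈21.912941, D=e−e_prev≈50.595005; u=0·31.437113+0·21.912941+5/4·50.595005≈63.243756; next y=-1/10·(-28.437113)+3/4·63.243756≈50.276528
n=9: y≈50.276528, sp=3, e=sp−y≈-47.276528; I≈-25.363587, D=e−e_prev≈-78.713641; u=0·(-47.276528)+0·(-25.363587)+5/4·(-78.713641)≈-98.392051; next y=-1/10·50.276528+3/4·(-98.392051)≈-78.821691
n=10: y≈-78.821691, sp=3, e=sp−y≈81.821691; I≈56.458104, D=e−e_prev≈129.098219; u=0·81.821691+0·56.458104+5/4·129.098219≈161.372774; next y=-1/10·(-78.821691)+3/4·161.372774≈128.911750
n=11: y≈128.911750, sp=3, e=sp−y≈-125.911750; I≈-69.453646, D=e−e_prev≈-207.733441; u=0·(-125.911750)+0·(-69.453646)+5/4·(-207.733441)≈-259.666801; next y=-1/10·128.911750+3/4·(-259.666801)≈-207.641276
n=12: y≈-207.641276, sp=3, e=sp−y≈210.641276; I≈141.187630, D=e−e_prev≈336.553025; u=0·210.641276+0·141.187630+5/4·336.553025≈420.691281; next y=-1/10·(-207.641276)+3/4·420.691281≈336.282589

0 2 2.500 0.000
1 2 -2.344 1.875
2 2 4.775 -1.945
3 2 -7.152 3.776
4 -2 6.897 -5.741
5 -2 -14.360 5.747
6 -2 21.365 -11.345
7 -2 -35.628 17.158
8 3 63.244 -28.437
9 3 -98.392 50.277
10 3 161.373 -78.822
11 3 -259.667 128.912
12 3 420.691 -207.641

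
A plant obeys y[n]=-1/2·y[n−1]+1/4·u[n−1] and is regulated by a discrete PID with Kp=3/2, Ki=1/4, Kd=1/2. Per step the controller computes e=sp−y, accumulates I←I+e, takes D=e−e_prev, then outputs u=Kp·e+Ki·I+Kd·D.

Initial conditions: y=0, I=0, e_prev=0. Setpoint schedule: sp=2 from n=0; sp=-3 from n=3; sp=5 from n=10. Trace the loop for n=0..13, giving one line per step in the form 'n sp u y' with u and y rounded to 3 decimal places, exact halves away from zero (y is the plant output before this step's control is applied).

(exact arithmetic carried between steps; '≈' marks a value shown rounded to 6 d.p. or computed from one; I and e_prev carry over from the previous line; the table rounds u and y to 3 d.p., halves away from zero)
n=0: y=0, sp=2, e=sp−y=2; I=2, D=e−e_prev=2; u=3/2·2+1/4·2+1/2·2=4.5; next y=-1/2·0+1/4·4.5=1.125
n=1: y=1.125, sp=2, e=sp−y=0.875; I=2.875, D=e−e_prev=-1.125; u=3/2·0.875+1/4·2.875+1/2·(-1.125)=1.46875; next y=-1/2·1.125+1/4·1.46875≈-0.195313
n=2: y≈-0.195313, sp=2, e=sp−y≈2.195313; I≈5.070313, D=e−e_prev≈1.320313; u=3/2·2.195313+1/4·5.070313+1/2·1.320313≈5.220703; next y=-1/2·(-0.195313)+1/4·5.220703≈1.402832
n=3: y≈1.402832, sp=-3, e=sp−y≈-4.402832; I≈0.667480, D=e−e_prev≈-6.598145; u=3/2·(-4.402832)+1/4·0.667480+1/2·(-6.598145)≈-9.736450; next y=-1/2·1.402832+1/4·(-9.736450)≈-3.135529
n=4: y≈-3.135529, sp=-3, e=sp−y≈0.135529; I≈0.803009, D=e−e_prev≈4.538361; u=3/2·0.135529+1/4·0.803009+1/2·4.538361≈2.673225; next y=-1/2·(-3.135529)+1/4·2.673225≈2.236071
n=5: y≈2.236071, sp=-3, e=sp−y≈-5.236071; I≈-4.433062, D=e−e_prev≈-5.371599; u=3/2·(-5.236071)+1/4·(-4.433062)+1/2·(-5.371599)≈-11.648171; next y=-1/2·2.236071+1/4·(-11.648171)≈-4.030078
n=6: y≈-4.030078, sp=-3, e=sp−y≈1.030078; I≈-3.402984, D=e−e_prev≈6.266149; u=3/2·1.030078+1/4·(-3.402984)+1/2·6.266149≈3.827446; next y=-1/2·(-4.030078)+1/4·3.827446≈2.971900
n=7: y≈2.971900, sp=-3, e=sp−y≈-5.971900; I≈-9.374884, D=e−e_prev≈-7.001978; u=3/2·(-5.971900)+1/4·(-9.374884)+1/2·(-7.001978)≈-14.802561; next y=-1/2·2.971900+1/4·(-14.802561)≈-5.186590
n=8: y≈-5.186590, sp=-3, e=sp−y≈2.186590; I≈-7.188294, D=e−e_prev≈8.158491; u=3/2·2.186590+1/4·(-7.188294)+1/2·8.158491≈5.562058; next y=-1/2·(-5.186590)+1/4·5.562058≈3.983810
n=9: y≈3.983810, sp=-3, e=sp−y≈-6.983810; I≈-14.172103, D=e−e_prev≈-9.170400; u=3/2·(-6.983810)+1/4·(-14.172103)+1/2·(-9.170400)≈-18.603940; next y=-1/2·3.983810+1/4·(-18.603940)≈-6.642890
n=10: y≈-6.642890, sp=5, e=sp−y≈11.642890; I≈-2.529213, D=e−e_prev≈18.626699; u=3/2·11.642890+1/4·(-2.529213)+1/2·18.626699≈26.145381; next y=-1/2·(-6.642890)+1/4·26.145381≈9.857790
n=11: y≈9.857790, sp=5, e=sp−y≈-4.857790; I≈-7.387004, D=e−e_prev≈-16.500680; u=3/2·(-4.857790)+1/4·(-7.387004)+1/2·(-16.500680)≈-17.383776; next y=-1/2·9.857790+1/4·(-17.383776)≈-9.274839
n=12: y≈-9.274839, sp=5, e=sp−y≈14.274839; I≈6.887836, D=e−e_prev≈19.132629; u=3/2·14.274839+1/4·6.887836+1/2·19.132629≈32.700532; next y=-1/2·(-9.274839)+1/4·32.700532≈12.812553
n=13: y≈12.812553, sp=5, e=sp−y≈-7.812553; I≈-0.924717, D=e−e_prev≈-22.087392; u=3/2·(-7.812553)+1/4·(-0.924717)+1/2·(-22.087392)≈-22.993704; next y=-1/2·12.812553+1/4·(-22.993704)≈-12.154702

0 2 4.500 0.000
1 2 1.469 1.125
2 2 5.221 -0.195
3 -3 -9.736 1.403
4 -3 2.673 -3.136
5 -3 -11.648 2.236
6 -3 3.827 -4.030
7 -3 -14.803 2.972
8 -3 5.562 -5.187
9 -3 -18.604 3.984
10 5 26.145 -6.643
11 5 -17.384 9.858
12 5 32.701 -9.275
13 5 -22.994 12.813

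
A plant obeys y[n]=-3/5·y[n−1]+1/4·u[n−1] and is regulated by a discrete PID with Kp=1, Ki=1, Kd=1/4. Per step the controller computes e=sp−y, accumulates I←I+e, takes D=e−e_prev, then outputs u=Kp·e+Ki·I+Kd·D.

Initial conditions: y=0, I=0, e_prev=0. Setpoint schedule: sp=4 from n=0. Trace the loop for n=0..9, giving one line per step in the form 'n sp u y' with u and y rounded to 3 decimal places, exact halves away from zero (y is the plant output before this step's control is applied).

(exact arithmetic carried between steps; '≈' marks a value shown rounded to 6 d.p. or computed from one; I and e_prev carry over from the previous line; the table rounds u and y to 3 d.p., halves away from zero)
n=0: y=0, sp=4, e=sp−y=4; I=4, D=e−e_prev=4; u=1·4+1·4+1/4·4=9; next y=-3/5·0+1/4·9=2.25
n=1: y=2.25, sp=4, e=sp−y=1.75; I=5.75, D=e−e_prev=-2.25; u=1·1.75+1·5.75+1/4·(-2.25)=6.9375; next y=-3/5·2.25+1/4·6.9375=0.384375
n=2: y=0.384375, sp=4, e=sp−y=3.615625; I=9.365625, D=e−e_prev=1.865625; u=1·3.615625+1·9.365625+1/4·1.865625≈13.447656; next y=-3/5·0.384375+1/4·13.447656≈3.131289
n=3: y≈3.131289, sp=4, e=sp−y≈0.868711; I≈10.234336, D=e−e_prev≈-2.746914; u=1·0.868711+1·10.234336+1/4·(-2.746914)≈10.416318; next y=-3/5·3.131289+1/4·10.416318≈0.725306
n=4: y≈0.725306, sp=4, e=sp−y≈3.274694; I≈13.509030, D=e−e_prev≈2.405983; u=1·3.274694+1·13.509030+1/4·2.405983≈17.385219; next y=-3/5·0.725306+1/4·17.385219≈3.911121
n=5: y≈3.911121, sp=4, e=sp−y≈0.088879; I≈13.597909, D=e−e_prev≈-3.185815; u=1·0.088879+1·13.597909+1/4·(-3.185815)≈12.890334; next y=-3/5·3.911121+1/4·12.890334≈0.875911
n=6: y≈0.875911, sp=4, e=sp−y≈3.124089; I≈16.721998, D=e−e_prev≈3.035210; u=1·3.124089+1·16.721998+1/4·3.035210≈20.604890; next y=-3/5·0.875911+1/4·20.604890≈4.625676
n=7: y≈4.625676, sp=4, e=sp−y≈-0.625676; I≈16.096322, D=e−e_prev≈-3.749765; u=1·(-0.625676)+1·16.096322+1/4·(-3.749765)≈14.533205; next y=-3/5·4.625676+1/4·14.533205≈0.857896
n=8: y≈0.857896, sp=4, e=sp−y≈3.142104; I≈19.238426, D=e−e_prev≈3.767780; u=1·3.142104+1·19.238426+1/4·3.767780≈23.322476; next y=-3/5·0.857896+1/4·23.322476≈5.315882
n=9: y≈5.315882, sp=4, e=sp−y≈-1.315882; I≈17.922545, D=e−e_prev≈-4.457986; u=1·(-1.315882)+1·17.922545+1/4·(-4.457986)≈15.492167; next y=-3/5·5.315882+1/4·15.492167≈0.683513

0 4 9.000 0.000
1 4 6.938 2.250
2 4 13.448 0.384
3 4 10.416 3.131
4 4 17.385 0.725
5 4 12.890 3.911
6 4 20.605 0.876
7 4 14.533 4.626
8 4 23.322 0.858
9 4 15.492 5.316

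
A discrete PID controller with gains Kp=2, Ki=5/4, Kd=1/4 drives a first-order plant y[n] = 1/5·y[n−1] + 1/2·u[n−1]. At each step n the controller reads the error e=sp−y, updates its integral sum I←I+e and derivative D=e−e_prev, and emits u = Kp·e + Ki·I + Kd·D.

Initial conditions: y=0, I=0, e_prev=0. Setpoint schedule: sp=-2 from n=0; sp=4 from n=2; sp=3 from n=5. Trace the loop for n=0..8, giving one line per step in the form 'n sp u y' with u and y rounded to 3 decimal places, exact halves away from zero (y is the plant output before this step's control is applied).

0 -2 -7.000 0.000
1 -2 3.250 -3.500
2 4 9.763 0.925
3 4 -1.282 5.066
4 4 14.849 0.372
5 3 -10.233 7.499
6 3 25.081 -3.617
7 3 -23.446 11.817
8 3 43.509 -9.359

(exact arithmetic carried between steps; '≈' marks a value shown rounded to 6 d.p. or computed from one; I and e_prev carry over from the previous line; the table rounds u and y to 3 d.p., halves away from zero)
n=0: y=0, sp=-2, e=sp−y=-2; I=-2, D=e−e_prev=-2; u=2·(-2)+5/4·(-2)+1/4·(-2)=-7; next y=1/5·0+1/2·(-7)=-3.5
n=1: y=-3.5, sp=-2, e=sp−y=1.5; I=-0.5, D=e−e_prev=3.5; u=2·1.5+5/4·(-0.5)+1/4·3.5=3.25; next y=1/5·(-3.5)+1/2·3.25=0.925
n=2: y=0.925, sp=4, e=sp−y=3.075; I=2.575, D=e−e_prev=1.575; u=2·3.075+5/4·2.575+1/4·1.575=9.7625; next y=1/5·0.925+1/2·9.7625=5.06625
n=3: y=5.06625, sp=4, e=sp−y=-1.06625; I=1.50875, D=e−e_prev=-4.14125; u=2·(-1.06625)+5/4·1.50875+1/4·(-4.14125)=-1.281875; next y=1/5·5.06625+1/2·(-1.281875)≈0.372313
n=4: y≈0.372313, sp=4, e=sp−y≈3.627688; I≈5.136438, D=e−e_prev≈4.693938; u=2·3.627688+5/4·5.136438+1/4·4.693938≈14.849406; next y=1/5·0.372313+1/2·14.849406≈7.499166
n=5: y≈7.499166, sp=3, e=sp−y≈-4.499166; I≈0.637272, D=e−e_prev≈-8.126853; u=2·(-4.499166)+5/4·0.637272+1/4·(-8.126853)≈-10.233455; next y=1/5·7.499166+1/2·(-10.233455)≈-3.616894
n=6: y≈-3.616894, sp=3, e=sp−y≈6.616894; I≈7.254166, D=e−e_prev≈11.116060; u=2·6.616894+5/4·7.254166+1/4·11.116060≈25.080511; next y=1/5·(-3.616894)+1/2·25.080511≈11.816877
n=7: y≈11.816877, sp=3, e=sp−y≈-8.816877; I≈-1.562711, D=e−e_prev≈-15.433771; u=2·(-8.816877)+5/4·(-1.562711)+1/4·(-15.433771)≈-23.445584; next y=1/5·11.816877+1/2·(-23.445584)≈-9.359417
n=8: y≈-9.359417, sp=3, e=sp−y≈12.359417; I≈10.796706, D=e−e_prev≈21.176293; u=2·12.359417+5/4·10.796706+1/4·21.176293≈43.508790; next y=1/5·(-9.359417)+1/2·43.508790≈19.882512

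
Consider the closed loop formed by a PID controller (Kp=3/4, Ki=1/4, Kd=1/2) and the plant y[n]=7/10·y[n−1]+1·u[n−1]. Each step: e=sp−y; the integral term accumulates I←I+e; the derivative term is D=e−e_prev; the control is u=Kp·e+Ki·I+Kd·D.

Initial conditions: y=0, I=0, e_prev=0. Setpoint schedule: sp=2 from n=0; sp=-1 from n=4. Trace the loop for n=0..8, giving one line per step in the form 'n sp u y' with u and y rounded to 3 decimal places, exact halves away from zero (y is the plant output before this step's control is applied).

0 2 3.000 0.000
1 2 -2.000 3.000
2 2 3.600 0.100
3 2 -2.730 3.670
4 -1 -0.116 -0.161
5 -1 -0.640 -0.229
6 -1 -0.010 -0.800
7 -1 -0.691 -0.570
8 -1 0.096 -1.089

(exact arithmetic carried between steps; '≈' marks a value shown rounded to 6 d.p. or computed from one; I and e_prev carry over from the previous line; the table rounds u and y to 3 d.p., halves away from zero)
n=0: y=0, sp=2, e=sp−y=2; I=2, D=e−e_prev=2; u=3/4·2+1/4·2+1/2·2=3; next y=7/10·0+1·3=3
n=1: y=3, sp=2, e=sp−y=-1; I=1, D=e−e_prev=-3; u=3/4·(-1)+1/4·1+1/2·(-3)=-2; next y=7/10·3+1·(-2)=0.1
n=2: y=0.1, sp=2, e=sp−y=1.9; I=2.9, D=e−e_prev=2.9; u=3/4·1.9+1/4·2.9+1/2·2.9=3.6; next y=7/10·0.1+1·3.6=3.67
n=3: y=3.67, sp=2, e=sp−y=-1.67; I=1.23, D=e−e_prev=-3.57; u=3/4·(-1.67)+1/4·1.23+1/2·(-3.57)=-2.73; next y=7/10·3.67+1·(-2.73)=-0.161
n=4: y=-0.161, sp=-1, e=sp−y=-0.839; I=0.391, D=e−e_prev=0.831; u=3/4·(-0.839)+1/4·0.391+1/2·0.831=-0.116; next y=7/10·(-0.161)+1·(-0.116)=-0.2287
n=5: y=-0.2287, sp=-1, e=sp−y=-0.7713; I=-0.3803, D=e−e_prev=0.0677; u=3/4·(-0.7713)+1/4·(-0.3803)+1/2·0.0677=-0.6397; next y=7/10·(-0.2287)+1·(-0.6397)=-0.79979
n=6: y=-0.79979, sp=-1, e=sp−y=-0.20021; I=-0.58051, D=e−e_prev=0.57109; u=3/4·(-0.20021)+1/4·(-0.58051)+1/2·0.57109=-0.00974; next y=7/10·(-0.79979)+1·(-0.00974)=-0.569593
n=7: y=-0.569593, sp=-1, e=sp−y=-0.430407; I=-1.010917, D=e−e_prev=-0.230197; u=3/4·(-0.430407)+1/4·(-1.010917)+1/2·(-0.230197)=-0.690633; next y=7/10·(-0.569593)+1·(-0.690633)≈-1.089348
n=8: y≈-1.089348, sp=-1, e=sp−y≈0.089348; I≈-0.921569, D=e−e_prev≈0.519755; u=3/4·0.089348+1/4·(-0.921569)+1/2·0.519755≈0.096496; next y=7/10·(-1.089348)+1·0.096496≈-0.666047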